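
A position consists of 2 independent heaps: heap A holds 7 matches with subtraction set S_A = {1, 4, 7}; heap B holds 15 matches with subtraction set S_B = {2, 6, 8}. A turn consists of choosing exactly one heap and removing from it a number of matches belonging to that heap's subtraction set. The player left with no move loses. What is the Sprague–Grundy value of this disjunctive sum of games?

2

Heap A, S = {1, 4, 7}:
G(0) = 0
G(1) = mex{0} = 1
G(2) = mex{1} = 0
G(3) = mex{0} = 1
G(4) = mex{1,0} = 2
G(5) = mex{2,1} = 0
G(6) = mex{0,0} = 1
G(7) = mex{1,1,0} = 2
G_A(7) = 2.
Heap B, S = {2, 6, 8}:
n :  0  1  2  3  4  5  6  7  8  9 10 11 12 13 14 15
G :  0  0  1  1  0  0  1  1  2  2  3  3  2  2  0  0
G_B(15) = 0.
Combined Grundy value = 2 ⊕ 0 = 2.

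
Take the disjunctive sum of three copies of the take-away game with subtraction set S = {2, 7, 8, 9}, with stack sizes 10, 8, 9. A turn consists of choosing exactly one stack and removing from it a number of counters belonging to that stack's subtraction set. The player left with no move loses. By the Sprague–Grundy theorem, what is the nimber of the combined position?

All stacks use S = {2, 7, 8, 9}:
n :  0  1  2  3  4  5  6  7  8  9 10
G :  0  0  1  1  0  0  1  1  2  2  3
Stack A: G(10) = 3.
Stack B: G(8) = 2.
Stack C: G(9) = 2.
Combined Grundy value = 3 ⊕ 2 ⊕ 2 = 3.

3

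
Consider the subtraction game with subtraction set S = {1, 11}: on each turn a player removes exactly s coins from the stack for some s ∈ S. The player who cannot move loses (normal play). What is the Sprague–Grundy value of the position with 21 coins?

1

G(0) = 0
G(1) = mex{0} = 1
G(2) = mex{1} = 0
G(3) = mex{0} = 1
G(4) = mex{1} = 0
G(5) = mex{0} = 1
G(6) = mex{1} = 0
G(7) = mex{0} = 1
G(8) = mex{1} = 0
G(9) = mex{0} = 1
G(10) = mex{1} = 0
G(11) = mex{0,0} = 1
G(12) = mex{1,1} = 0
G(13) = mex{0,0} = 1
G(14) = mex{1,1} = 0
G(15) = mex{0,0} = 1
G(16) = mex{1,1} = 0
G(17) = mex{0,0} = 1
G(18) = mex{1,1} = 0
G(19) = mex{0,0} = 1
G(20) = mex{1,1} = 0
G(21) = mex{0,0} = 1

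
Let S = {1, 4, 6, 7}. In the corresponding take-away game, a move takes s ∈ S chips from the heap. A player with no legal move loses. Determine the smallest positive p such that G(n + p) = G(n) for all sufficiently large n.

G(0) = 0
G(1) = mex{0} = 1
G(2) = mex{1} = 0
G(3) = mex{0} = 1
G(4) = mex{1,0} = 2
G(5) = mex{2,1} = 0
G(6) = mex{0,0,0} = 1
G(7) = mex{1,1,1,0} = 2
G(8) = mex{2,2,0,1} = 3
G(9) = mex{3,0,1,0} = 2
G(10) = mex{2,1,2,1} = 0
G(11) = mex{0,2,0,2} = 1
G(12) = mex{1,3,1,0} = 2
G(13) = mex{2,2,2,1} = 0
G(14) = mex{0,0,3,2} = 1
G(15) = mex{1,1,2,3} = 0
G(16) = mex{0,2,0,2} = 1
G(17) = mex{1,0,1,0} = 2
G(18) = mex{2,1,2,1} = 0
G(19) = mex{0,0,0,2} = 1
G(20) = mex{1,1,1,0} = 2
G(21) = mex{2,2,0,1} = 3
G(22) = mex{3,0,1,0} = 2
G(23) = mex{2,1,2,1} = 0
G(24) = mex{0,2,0,2} = 1
G(25) = mex{1,3,1,0} = 2
G(26) = mex{2,2,2,1} = 0
G(27) = mex{0,0,3,2} = 1
G(n+13) = G(n) holds for n = 0,…,6 (a full window of length max(S) = 7), so the sequence is purely periodic with period 13.

13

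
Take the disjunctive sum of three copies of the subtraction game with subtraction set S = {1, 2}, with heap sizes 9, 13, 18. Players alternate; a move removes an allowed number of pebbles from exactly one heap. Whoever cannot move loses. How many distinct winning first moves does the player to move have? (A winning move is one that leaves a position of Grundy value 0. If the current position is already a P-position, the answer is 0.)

3

All heaps use S = {1, 2}:
G(0) = 0
G(1) = mex{0} = 1
G(2) = mex{1,0} = 2
G(3) = mex{2,1} = 0
G(4) = mex{0,2} = 1
G(5) = mex{1,0} = 2
G(6) = mex{2,1} = 0
G(7) = mex{0,2} = 1
G(8) = mex{1,0} = 2
G(9) = mex{2,1} = 0
G(10) = mex{0,2} = 1
G(11) = mex{1,0} = 2
G(12) = mex{2,1} = 0
G(13) = mex{0,2} = 1
G(14) = mex{1,0} = 2
G(15) = mex{2,1} = 0
G(16) = mex{0,2} = 1
G(17) = mex{1,0} = 2
G(18) = mex{2,1} = 0
Heap A: G(9) = 0.
Heap B: G(13) = 1.
Heap C: G(18) = 0.
Combined Grundy value = 0 ⊕ 1 ⊕ 0 = 1.
A winning move leaves total XOR = 0, i.e. changes one component's Grundy value g to g ⊕ X where X is the current total.
Heap A: need g' = 0⊕1 = 1. Options: 9−1→G=2, 9−2→G=1. Hits: 1.
Heap B: need g' = 1⊕1 = 0. Options: 13−1→G=0, 13−2→G=2. Hits: 1.
Heap C: need g' = 0⊕1 = 1. Options: 18−1→G=2, 18−2→G=1. Hits: 1.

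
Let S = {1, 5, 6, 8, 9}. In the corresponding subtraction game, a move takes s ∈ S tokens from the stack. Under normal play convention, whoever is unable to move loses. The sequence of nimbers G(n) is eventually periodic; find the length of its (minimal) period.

G(0) = 0
G(1) = mex{0} = 1
G(2) = mex{1} = 0
G(3) = mex{0} = 1
G(4) = mex{1} = 0
G(5) = mex{0,0} = 1
G(6) = mex{1,1,0} = 2
G(7) = mex{2,0,1} = 3
G(8) = mex{3,1,0,0} = 2
G(9) = mex{2,0,1,1,0} = 3
G(10) = mex{3,1,0,0,1} = 2
G(11) = mex{2,2,1,1,0} = 3
G(12) = mex{3,3,2,0,1} = 4
G(13) = mex{4,2,3,1,0} = 5
G(14) = mex{5,3,2,2,1} = 0
G(15) = mex{0,2,3,3,2} = 1
G(16) = mex{1,3,2,2,3} = 0
G(17) = mex{0,4,3,3,2} = 1
G(18) = mex{1,5,4,2,3} = 0
G(19) = mex{0,0,5,3,2} = 1
G(20) = mex{1,1,0,4,3} = 2
G(21) = mex{2,0,1,5,4} = 3
G(22) = mex{3,1,0,0,5} = 2
G(23) = mex{2,0,1,1,0} = 3
G(24) = mex{3,1,0,0,1} = 2
G(25) = mex{2,2,1,1,0} = 3
G(26) = mex{3,3,2,0,1} = 4
G(27) = mex{4,2,3,1,0} = 5
G(28) = mex{5,3,2,2,1} = 0
G(29) = mex{0,2,3,3,2} = 1
G(n+14) = G(n) holds for n = 0,…,8 (a full window of length max(S) = 9), so the sequence is purely periodic with period 14.

14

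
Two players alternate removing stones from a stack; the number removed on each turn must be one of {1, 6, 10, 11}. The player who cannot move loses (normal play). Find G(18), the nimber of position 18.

2

n :  0  1  2  3  4  5  6  7  8  9 10 11 12 13 14 15 16 17 18
G :  0  1  0  1  0  1  2  0  1  0  1  2  3  2  3  2  0  1  2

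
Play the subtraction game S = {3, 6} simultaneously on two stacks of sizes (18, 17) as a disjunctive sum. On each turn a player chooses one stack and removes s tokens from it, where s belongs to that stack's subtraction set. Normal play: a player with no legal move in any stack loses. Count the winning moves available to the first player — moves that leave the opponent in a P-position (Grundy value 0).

2

All stacks use S = {3, 6}:
G(0) = 0
G(1) = mex{} = 0
G(2) = mex{} = 0
G(3) = mex{0} = 1
G(4) = mex{0} = 1
G(5) = mex{0} = 1
G(6) = mex{1,0} = 2
G(7) = mex{1,0} = 2
G(8) = mex{1,0} = 2
G(9) = mex{2,1} = 0
G(10) = mex{2,1} = 0
G(11) = mex{2,1} = 0
G(12) = mex{0,2} = 1
G(13) = mex{0,2} = 1
G(14) = mex{0,2} = 1
G(15) = mex{1,0} = 2
G(16) = mex{1,0} = 2
G(17) = mex{1,0} = 2
G(18) = mex{2,1} = 0
Stack A: G(18) = 0.
Stack B: G(17) = 2.
Combined Grundy value = 0 ⊕ 2 = 2.
A winning move leaves total XOR = 0, i.e. changes one component's Grundy value g to g ⊕ X where X is the current total.
Stack A: need g' = 0⊕2 = 2. Options: 18−3→G=2, 18−6→G=1. Hits: 1.
Stack B: need g' = 2⊕2 = 0. Options: 17−3→G=1, 17−6→G=0. Hits: 1.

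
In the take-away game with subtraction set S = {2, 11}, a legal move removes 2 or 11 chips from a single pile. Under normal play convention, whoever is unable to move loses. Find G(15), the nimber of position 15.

G(0) = 0
G(1) = mex{} = 0
G(2) = mex{0} = 1
G(3) = mex{0} = 1
G(4) = mex{1} = 0
G(5) = mex{1} = 0
G(6) = mex{0} = 1
G(7) = mex{0} = 1
G(8) = mex{1} = 0
G(9) = mex{1} = 0
G(10) = mex{0} = 1
G(11) = mex{0,0} = 1
G(12) = mex{1,0} = 2
G(13) = mex{1,1} = 0
G(14) = mex{2,1} = 0
G(15) = mex{0,0} = 1

1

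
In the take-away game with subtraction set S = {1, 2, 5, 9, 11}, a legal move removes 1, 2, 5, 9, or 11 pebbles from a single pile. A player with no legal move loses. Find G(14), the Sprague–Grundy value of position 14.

G(0) = 0
G(1) = mex{0} = 1
G(2) = mex{1,0} = 2
G(3) = mex{2,1} = 0
G(4) = mex{0,2} = 1
G(5) = mex{1,0,0} = 2
G(6) = mex{2,1,1} = 0
G(7) = mex{0,2,2} = 1
G(8) = mex{1,0,0} = 2
G(9) = mex{2,1,1,0} = 3
G(10) = mex{3,2,2,1} = 0
G(11) = mex{0,3,0,2,0} = 1
G(12) = mex{1,0,1,0,1} = 2
G(13) = mex{2,1,2,1,2} = 0
G(14) = mex{0,2,3,2,0} = 1

1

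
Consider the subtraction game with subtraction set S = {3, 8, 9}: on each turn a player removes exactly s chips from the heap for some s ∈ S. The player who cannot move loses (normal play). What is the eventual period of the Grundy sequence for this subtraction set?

17

G(0) = 0
G(1) = mex{} = 0
G(2) = mex{} = 0
G(3) = mex{0} = 1
G(4) = mex{0} = 1
G(5) = mex{0} = 1
G(6) = mex{1} = 0
G(7) = mex{1} = 0
G(8) = mex{1,0} = 2
G(9) = mex{0,0,0} = 1
G(10) = mex{0,0,0} = 1
G(11) = mex{2,1,0} = 3
G(12) = mex{1,1,1} = 0
G(13) = mex{1,1,1} = 0
G(14) = mex{3,0,1} = 2
G(15) = mex{0,0,0} = 1
G(16) = mex{0,2,0} = 1
G(17) = mex{2,1,2} = 0
G(18) = mex{1,1,1} = 0
G(19) = mex{1,3,1} = 0
G(20) = mex{0,0,3} = 1
G(21) = mex{0,0,0} = 1
G(22) = mex{0,2,0} = 1
G(23) = mex{1,1,2} = 0
G(24) = mex{1,1,1} = 0
G(25) = mex{1,0,1} = 2
G(26) = mex{0,0,0} = 1
G(27) = mex{0,0,0} = 1
G(28) = mex{2,1,0} = 3
G(29) = mex{1,1,1} = 0
G(30) = mex{1,1,1} = 0
G(31) = mex{3,0,1} = 2
G(32) = mex{0,0,0} = 1
G(33) = mex{0,2,0} = 1
G(34) = mex{2,1,2} = 0
G(35) = mex{1,1,1} = 0
G(n+17) = G(n) holds for n = 0,…,8 (a full window of length max(S) = 9), so the sequence is purely periodic with period 17.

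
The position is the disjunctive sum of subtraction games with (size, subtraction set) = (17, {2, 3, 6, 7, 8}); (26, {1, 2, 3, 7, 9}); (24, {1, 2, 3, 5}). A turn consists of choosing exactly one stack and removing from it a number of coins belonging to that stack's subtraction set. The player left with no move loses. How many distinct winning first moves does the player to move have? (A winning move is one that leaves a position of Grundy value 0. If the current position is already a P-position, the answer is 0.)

Stack A, S = {2, 3, 6, 7, 8}:
n :  0  1  2  3  4  5  6  7  8  9 10 11 12 13 14 15 16 17
G :  0  0  1  1  2  0  3  1  2  2  0  3  1  2  0  0  1  1
G_A(17) = 1.
Stack B, S = {1, 2, 3, 7, 9}:
n :  0  1  2  3  4  5  6  7  8  9 10 11 12 13 14 15 16 17 18 19 20 21 22 23 24 25 26
G :  0  1  2  3  0  1  2  3  0  1  2  3  0  1  2  3  0  1  2  3  0  1  2  3  0  1  2
G_B(26) = 2.
Stack C, S = {1, 2, 3, 5}:
n :  0  1  2  3  4  5  6  7  8  9 10 11 12 13 14 15 16 17 18 19 20 21 22 23 24
G :  0  1  2  3  0  1  2  3  0  1  2  3  0  1  2  3  0  1  2  3  0  1  2  3  0
G_C(24) = 0.
Combined Grundy value = 1 ⊕ 2 ⊕ 0 = 3.
A winning move leaves total XOR = 0, i.e. changes one component's Grundy value g to g ⊕ X where X is the current total.
Stack A: need g' = 1⊕3 = 2. Options: 17−2→G=0, 17−3→G=0, 17−6→G=3, 17−7→G=0, 17−8→G=2. Hits: 1.
Stack B: need g' = 2⊕3 = 1. Options: 26−1→G=1, 26−2→G=0, 26−3→G=3, 26−7→G=3, 26−9→G=1. Hits: 2.
Stack C: need g' = 0⊕3 = 3. Options: 24−1→G=3, 24−2→G=2, 24−3→G=1, 24−5→G=3. Hits: 2.

5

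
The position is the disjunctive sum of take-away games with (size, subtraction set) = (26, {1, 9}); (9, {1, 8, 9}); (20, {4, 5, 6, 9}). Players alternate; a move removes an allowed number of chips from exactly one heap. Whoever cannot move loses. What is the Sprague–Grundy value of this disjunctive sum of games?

2

Heap A, S = {1, 9}:
G(0) = 0
G(1) = mex{0} = 1
G(2) = mex{1} = 0
G(3) = mex{0} = 1
G(4) = mex{1} = 0
G(5) = mex{0} = 1
G(6) = mex{1} = 0
G(7) = mex{0} = 1
G(8) = mex{1} = 0
G(9) = mex{0,0} = 1
G(10) = mex{1,1} = 0
G(11) = mex{0,0} = 1
G(12) = mex{1,1} = 0
G(13) = mex{0,0} = 1
G(14) = mex{1,1} = 0
G(15) = mex{0,0} = 1
G(16) = mex{1,1} = 0
G(17) = mex{0,0} = 1
G(18) = mex{1,1} = 0
G(19) = mex{0,0} = 1
G(20) = mex{1,1} = 0
G(21) = mex{0,0} = 1
G(22) = mex{1,1} = 0
G(23) = mex{0,0} = 1
G(24) = mex{1,1} = 0
G(25) = mex{0,0} = 1
G(26) = mex{1,1} = 0
G_A(26) = 0.
Heap B, S = {1, 8, 9}:
n : 0 1 2 3 4 5 6 7 8 9
G : 0 1 0 1 0 1 0 1 2 3
G_B(9) = 3.
Heap C, S = {4, 5, 6, 9}:
G(0) = 0
G(1) = mex{} = 0
G(2) = mex{} = 0
G(3) = mex{} = 0
G(4) = mex{0} = 1
G(5) = mex{0,0} = 1
G(6) = mex{0,0,0} = 1
G(7) = mex{0,0,0} = 1
G(8) = mex{1,0,0} = 2
G(9) = mex{1,1,0,0} = 2
G(10) = mex{1,1,1,0} = 2
G(11) = mex{1,1,1,0} = 2
G(12) = mex{2,1,1,0} = 3
G(13) = mex{2,2,1,1} = 0
G(14) = mex{2,2,2,1} = 0
G(15) = mex{2,2,2,1} = 0
G(16) = mex{3,2,2,1} = 0
G(17) = mex{0,3,2,2} = 1
G(18) = mex{0,0,3,2} = 1
G(19) = mex{0,0,0,2} = 1
G(20) = mex{0,0,0,2} = 1
G_C(20) = 1.
Combined Grundy value = 0 ⊕ 3 ⊕ 1 = 2.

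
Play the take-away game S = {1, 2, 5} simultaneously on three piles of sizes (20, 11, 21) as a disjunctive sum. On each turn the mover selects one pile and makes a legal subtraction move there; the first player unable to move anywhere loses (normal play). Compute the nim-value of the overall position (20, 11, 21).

0

All piles use S = {1, 2, 5}:
n :  0  1  2  3  4  5  6  7  8  9 10 11 12 13 14 15 16 17 18 19 20 21
G :  0  1  2  0  1  2  0  1  2  0  1  2  0  1  2  0  1  2  0  1  2  0
Pile A: G(20) = 2.
Pile B: G(11) = 2.
Pile C: G(21) = 0.
Combined Grundy value = 2 ⊕ 2 ⊕ 0 = 0.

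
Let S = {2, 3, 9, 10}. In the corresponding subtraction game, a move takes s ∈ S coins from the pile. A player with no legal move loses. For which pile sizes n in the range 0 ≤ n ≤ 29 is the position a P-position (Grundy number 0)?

0, 1, 5, 6, 12, 13, 17, 18, 24, 25, 29

G(0) = 0
G(1) = mex{} = 0
G(2) = mex{0} = 1
G(3) = mex{0,0} = 1
G(4) = mex{1,0} = 2
G(5) = mex{1,1} = 0
G(6) = mex{2,1} = 0
G(7) = mex{0,2} = 1
G(8) = mex{0,0} = 1
G(9) = mex{1,0,0} = 2
G(10) = mex{1,1,0,0} = 2
G(11) = mex{2,1,1,0} = 3
G(12) = mex{2,2,1,1} = 0
G(13) = mex{3,2,2,1} = 0
G(14) = mex{0,3,0,2} = 1
G(15) = mex{0,0,0,0} = 1
G(16) = mex{1,0,1,0} = 2
G(17) = mex{1,1,1,1} = 0
G(18) = mex{2,1,2,1} = 0
G(19) = mex{0,2,2,2} = 1
G(20) = mex{0,0,3,2} = 1
G(21) = mex{1,0,0,3} = 2
G(22) = mex{1,1,0,0} = 2
G(23) = mex{2,1,1,0} = 3
G(24) = mex{2,2,1,1} = 0
G(25) = mex{3,2,2,1} = 0
G(26) = mex{0,3,0,2} = 1
G(27) = mex{0,0,0,0} = 1
G(28) = mex{1,0,1,0} = 2
G(29) = mex{1,1,1,1} = 0
P-positions are exactly the n with G(n) = 0.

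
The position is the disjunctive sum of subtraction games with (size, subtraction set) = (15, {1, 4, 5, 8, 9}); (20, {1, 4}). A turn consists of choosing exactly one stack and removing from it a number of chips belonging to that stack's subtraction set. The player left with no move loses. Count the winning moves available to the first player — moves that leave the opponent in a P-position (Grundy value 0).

2

Stack A, S = {1, 4, 5, 8, 9}:
n :  0  1  2  3  4  5  6  7  8  9 10 11 12 13 14 15
G :  0  1  0  1  2  3  2  3  4  5  4  5  0  1  0  1
G_A(15) = 1.
Stack B, S = {1, 4}:
G(0) = 0
G(1) = mex{0} = 1
G(2) = mex{1} = 0
G(3) = mex{0} = 1
G(4) = mex{1,0} = 2
G(5) = mex{2,1} = 0
G(6) = mex{0,0} = 1
G(7) = mex{1,1} = 0
G(8) = mex{0,2} = 1
G(9) = mex{1,0} = 2
G(10) = mex{2,1} = 0
G(11) = mex{0,0} = 1
G(12) = mex{1,1} = 0
G(13) = mex{0,2} = 1
G(14) = mex{1,0} = 2
G(15) = mex{2,1} = 0
G(16) = mex{0,0} = 1
G(17) = mex{1,1} = 0
G(18) = mex{0,2} = 1
G(19) = mex{1,0} = 2
G(20) = mex{2,1} = 0
G_B(20) = 0.
Combined Grundy value = 1 ⊕ 0 = 1.
A winning move leaves total XOR = 0, i.e. changes one component's Grundy value g to g ⊕ X where X is the current total.
Stack A: need g' = 1⊕1 = 0. Options: 15−1→G=0, 15−4→G=5, 15−5→G=4, 15−8→G=3, 15−9→G=2. Hits: 1.
Stack B: need g' = 0⊕1 = 1. Options: 20−1→G=2, 20−4→G=1. Hits: 1.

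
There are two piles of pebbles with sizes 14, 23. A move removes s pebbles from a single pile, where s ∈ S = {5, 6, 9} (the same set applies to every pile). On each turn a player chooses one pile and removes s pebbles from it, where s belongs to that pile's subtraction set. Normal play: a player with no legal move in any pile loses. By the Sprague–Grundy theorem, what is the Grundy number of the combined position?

1

All piles use S = {5, 6, 9}:
n :  0  1  2  3  4  5  6  7  8  9 10 11 12 13 14 15 16 17 18 19 20 21 22 23
G :  0  0  0  0  0  1  1  1  1  1  2  2  2  2  0  0  0  0  0  1  1  1  1  1
Pile A: G(14) = 0.
Pile B: G(23) = 1.
Combined Grundy value = 0 ⊕ 1 = 1.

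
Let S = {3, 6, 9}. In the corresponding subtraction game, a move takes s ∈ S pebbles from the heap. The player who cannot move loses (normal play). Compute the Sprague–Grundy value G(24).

0

G(0) = 0
G(1) = mex{} = 0
G(2) = mex{} = 0
G(3) = mex{0} = 1
G(4) = mex{0} = 1
G(5) = mex{0} = 1
G(6) = mex{1,0} = 2
G(7) = mex{1,0} = 2
G(8) = mex{1,0} = 2
G(9) = mex{2,1,0} = 3
G(10) = mex{2,1,0} = 3
G(11) = mex{2,1,0} = 3
G(12) = mex{3,2,1} = 0
G(13) = mex{3,2,1} = 0
G(14) = mex{3,2,1} = 0
G(15) = mex{0,3,2} = 1
G(16) = mex{0,3,2} = 1
G(17) = mex{0,3,2} = 1
G(18) = mex{1,0,3} = 2
G(19) = mex{1,0,3} = 2
G(20) = mex{1,0,3} = 2
G(21) = mex{2,1,0} = 3
G(22) = mex{2,1,0} = 3
G(23) = mex{2,1,0} = 3
G(24) = mex{3,2,1} = 0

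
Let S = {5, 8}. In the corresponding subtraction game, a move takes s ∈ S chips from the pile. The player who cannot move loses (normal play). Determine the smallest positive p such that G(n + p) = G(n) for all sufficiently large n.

13

n :  0  1  2  3  4  5  6  7  8  9 10 11 12 13 14 15 16 17 18 19 20 21 22 23 24 25 26 27
G :  0  0  0  0  0  1  1  1  1  1  2  2  2  0  0  0  0  0  1  1  1  1  1  2  2  2  0  0
G(n+13) = G(n) holds for n = 0,…,7 (a full window of length max(S) = 8), so the sequence is purely periodic with period 13.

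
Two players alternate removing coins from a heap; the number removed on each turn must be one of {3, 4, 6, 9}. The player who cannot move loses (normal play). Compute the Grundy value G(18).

2

G(0) = 0
G(1) = mex{} = 0
G(2) = mex{} = 0
G(3) = mex{0} = 1
G(4) = mex{0,0} = 1
G(5) = mex{0,0} = 1
G(6) = mex{1,0,0} = 2
G(7) = mex{1,1,0} = 2
G(8) = mex{1,1,0} = 2
G(9) = mex{2,1,1,0} = 3
G(10) = mex{2,2,1,0} = 3
G(11) = mex{2,2,1,0} = 3
G(12) = mex{3,2,2,1} = 0
G(13) = mex{3,3,2,1} = 0
G(14) = mex{3,3,2,1} = 0
G(15) = mex{0,3,3,2} = 1
G(16) = mex{0,0,3,2} = 1
G(17) = mex{0,0,3,2} = 1
G(18) = mex{1,0,0,3} = 2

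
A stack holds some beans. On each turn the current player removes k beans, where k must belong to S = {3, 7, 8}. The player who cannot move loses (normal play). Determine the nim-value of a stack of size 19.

1

G(0) = 0
G(1) = mex{} = 0
G(2) = mex{} = 0
G(3) = mex{0} = 1
G(4) = mex{0} = 1
G(5) = mex{0} = 1
G(6) = mex{1} = 0
G(7) = mex{1,0} = 2
G(8) = mex{1,0,0} = 2
G(9) = mex{0,0,0} = 1
G(10) = mex{2,1,0} = 3
G(11) = mex{2,1,1} = 0
G(12) = mex{1,1,1} = 0
G(13) = mex{3,0,1} = 2
G(14) = mex{0,2,0} = 1
G(15) = mex{0,2,2} = 1
G(16) = mex{2,1,2} = 0
G(17) = mex{1,3,1} = 0
G(18) = mex{1,0,3} = 2
G(19) = mex{0,0,0} = 1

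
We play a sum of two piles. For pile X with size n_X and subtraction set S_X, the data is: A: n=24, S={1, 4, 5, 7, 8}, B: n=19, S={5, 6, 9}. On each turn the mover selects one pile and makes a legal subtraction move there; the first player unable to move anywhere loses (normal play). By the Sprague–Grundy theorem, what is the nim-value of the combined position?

Pile A, S = {1, 4, 5, 7, 8}:
G(0) = 0
G(1) = mex{0} = 1
G(2) = mex{1} = 0
G(3) = mex{0} = 1
G(4) = mex{1,0} = 2
G(5) = mex{2,1,0} = 3
G(6) = mex{3,0,1} = 2
G(7) = mex{2,1,0,0} = 3
G(8) = mex{3,2,1,1,0} = 4
G(9) = mex{4,3,2,0,1} = 5
G(10) = mex{5,2,3,1,0} = 4
G(11) = mex{4,3,2,2,1} = 0
G(12) = mex{0,4,3,3,2} = 1
G(13) = mex{1,5,4,2,3} = 0
G(14) = mex{0,4,5,3,2} = 1
G(15) = mex{1,0,4,4,3} = 2
G(16) = mex{2,1,0,5,4} = 3
G(17) = mex{3,0,1,4,5} = 2
G(18) = mex{2,1,0,0,4} = 3
G(19) = mex{3,2,1,1,0} = 4
G(20) = mex{4,3,2,0,1} = 5
G(21) = mex{5,2,3,1,0} = 4
G(22) = mex{4,3,2,2,1} = 0
G(23) = mex{0,4,3,3,2} = 1
G(24) = mex{1,5,4,2,3} = 0
G_A(24) = 0.
Pile B, S = {5, 6, 9}:
G(0) = 0
G(1) = mex{} = 0
G(2) = mex{} = 0
G(3) = mex{} = 0
G(4) = mex{} = 0
G(5) = mex{0} = 1
G(6) = mex{0,0} = 1
G(7) = mex{0,0} = 1
G(8) = mex{0,0} = 1
G(9) = mex{0,0,0} = 1
G(10) = mex{1,0,0} = 2
G(11) = mex{1,1,0} = 2
G(12) = mex{1,1,0} = 2
G(13) = mex{1,1,0} = 2
G(14) = mex{1,1,1} = 0
G(15) = mex{2,1,1} = 0
G(16) = mex{2,2,1} = 0
G(17) = mex{2,2,1} = 0
G(18) = mex{2,2,1} = 0
G(19) = mex{0,2,2} = 1
G_B(19) = 1.
Combined Grundy value = 0 ⊕ 1 = 1.

1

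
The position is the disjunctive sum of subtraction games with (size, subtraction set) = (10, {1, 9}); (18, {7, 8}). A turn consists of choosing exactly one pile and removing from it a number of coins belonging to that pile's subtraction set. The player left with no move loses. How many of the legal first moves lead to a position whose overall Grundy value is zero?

Pile A, S = {1, 9}:
n :  0  1  2  3  4  5  6  7  8  9 10
G :  0  1  0  1  0  1  0  1  0  1  0
G_A(10) = 0.
Pile B, S = {7, 8}:
G(0) = 0
G(1) = mex{} = 0
G(2) = mex{} = 0
G(3) = mex{} = 0
G(4) = mex{} = 0
G(5) = mex{} = 0
G(6) = mex{} = 0
G(7) = mex{0} = 1
G(8) = mex{0,0} = 1
G(9) = mex{0,0} = 1
G(10) = mex{0,0} = 1
G(11) = mex{0,0} = 1
G(12) = mex{0,0} = 1
G(13) = mex{0,0} = 1
G(14) = mex{1,0} = 2
G(15) = mex{1,1} = 0
G(16) = mex{1,1} = 0
G(17) = mex{1,1} = 0
G(18) = mex{1,1} = 0
G_B(18) = 0.
Combined Grundy value = 0 ⊕ 0 = 0.
A winning move leaves total XOR = 0, i.e. changes one component's Grundy value g to g ⊕ X where X is the current total.
Pile A: target g' = 0⊕0 = 0, but every legal move changes the Grundy value (mex property), so 0 moves.
Pile B: target g' = 0⊕0 = 0, but every legal move changes the Grundy value (mex property), so 0 moves.

0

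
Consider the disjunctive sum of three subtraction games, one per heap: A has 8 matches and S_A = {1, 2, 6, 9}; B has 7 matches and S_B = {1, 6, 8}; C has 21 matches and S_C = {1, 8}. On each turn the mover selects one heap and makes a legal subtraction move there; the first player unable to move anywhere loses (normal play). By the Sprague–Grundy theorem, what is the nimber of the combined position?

Heap A, S = {1, 2, 6, 9}:
G(0) = 0
G(1) = mex{0} = 1
G(2) = mex{1,0} = 2
G(3) = mex{2,1} = 0
G(4) = mex{0,2} = 1
G(5) = mex{1,0} = 2
G(6) = mex{2,1,0} = 3
G(7) = mex{3,2,1} = 0
G(8) = mex{0,3,2} = 1
G_A(8) = 1.
Heap B, S = {1, 6, 8}:
G(0) = 0
G(1) = mex{0} = 1
G(2) = mex{1} = 0
G(3) = mex{0} = 1
G(4) = mex{1} = 0
G(5) = mex{0} = 1
G(6) = mex{1,0} = 2
G(7) = mex{2,1} = 0
G_B(7) = 0.
Heap C, S = {1, 8}:
G(0) = 0
G(1) = mex{0} = 1
G(2) = mex{1} = 0
G(3) = mex{0} = 1
G(4) = mex{1} = 0
G(5) = mex{0} = 1
G(6) = mex{1} = 0
G(7) = mex{0} = 1
G(8) = mex{1,0} = 2
G(9) = mex{2,1} = 0
G(10) = mex{0,0} = 1
G(11) = mex{1,1} = 0
G(12) = mex{0,0} = 1
G(13) = mex{1,1} = 0
G(14) = mex{0,0} = 1
G(15) = mex{1,1} = 0
G(16) = mex{0,2} = 1
G(17) = mex{1,0} = 2
G(18) = mex{2,1} = 0
G(19) = mex{0,0} = 1
G(20) = mex{1,1} = 0
G(21) = mex{0,0} = 1
G_C(21) = 1.
Combined Grundy value = 1 ⊕ 0 ⊕ 1 = 0.

0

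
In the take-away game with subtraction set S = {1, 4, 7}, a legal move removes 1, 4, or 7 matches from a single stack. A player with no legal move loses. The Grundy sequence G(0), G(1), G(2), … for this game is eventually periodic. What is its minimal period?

8

G(0) = 0
G(1) = mex{0} = 1
G(2) = mex{1} = 0
G(3) = mex{0} = 1
G(4) = mex{1,0} = 2
G(5) = mex{2,1} = 0
G(6) = mex{0,0} = 1
G(7) = mex{1,1,0} = 2
G(8) = mex{2,2,1} = 0
G(9) = mex{0,0,0} = 1
G(10) = mex{1,1,1} = 0
G(11) = mex{0,2,2} = 1
G(12) = mex{1,0,0} = 2
G(13) = mex{2,1,1} = 0
G(14) = mex{0,0,2} = 1
G(15) = mex{1,1,0} = 2
G(16) = mex{2,2,1} = 0
G(17) = mex{0,0,0} = 1
G(n+8) = G(n) holds for n = 0,…,6 (a full window of length max(S) = 7), so the sequence is purely periodic with period 8.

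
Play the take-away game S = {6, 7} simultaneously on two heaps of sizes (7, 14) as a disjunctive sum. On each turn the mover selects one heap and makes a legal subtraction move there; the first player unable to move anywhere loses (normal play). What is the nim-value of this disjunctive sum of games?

All heaps use S = {6, 7}:
G(0) = 0
G(1) = mex{} = 0
G(2) = mex{} = 0
G(3) = mex{} = 0
G(4) = mex{} = 0
G(5) = mex{} = 0
G(6) = mex{0} = 1
G(7) = mex{0,0} = 1
G(8) = mex{0,0} = 1
G(9) = mex{0,0} = 1
G(10) = mex{0,0} = 1
G(11) = mex{0,0} = 1
G(12) = mex{1,0} = 2
G(13) = mex{1,1} = 0
G(14) = mex{1,1} = 0
Heap A: G(7) = 1.
Heap B: G(14) = 0.
Combined Grundy value = 1 ⊕ 0 = 1.

1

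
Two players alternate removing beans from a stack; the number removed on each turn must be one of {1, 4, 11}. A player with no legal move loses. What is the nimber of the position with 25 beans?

0

G(0) = 0
G(1) = mex{0} = 1
G(2) = mex{1} = 0
G(3) = mex{0} = 1
G(4) = mex{1,0} = 2
G(5) = mex{2,1} = 0
G(6) = mex{0,0} = 1
G(7) = mex{1,1} = 0
G(8) = mex{0,2} = 1
G(9) = mex{1,0} = 2
G(10) = mex{2,1} = 0
G(11) = mex{0,0,0} = 1
G(12) = mex{1,1,1} = 0
G(13) = mex{0,2,0} = 1
G(14) = mex{1,0,1} = 2
G(15) = mex{2,1,2} = 0
G(16) = mex{0,0,0} = 1
G(17) = mex{1,1,1} = 0
G(18) = mex{0,2,0} = 1
G(19) = mex{1,0,1} = 2
G(20) = mex{2,1,2} = 0
G(21) = mex{0,0,0} = 1
G(22) = mex{1,1,1} = 0
G(23) = mex{0,2,0} = 1
G(24) = mex{1,0,1} = 2
G(25) = mex{2,1,2} = 0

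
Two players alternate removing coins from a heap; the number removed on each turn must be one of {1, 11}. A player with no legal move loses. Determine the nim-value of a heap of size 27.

1

n :  0  1  2  3  4  5  6  7  8  9 10 11 12 13 14 15 16 17 18 19 20 21 22 23 24 25 26 27
G :  0  1  0  1  0  1  0  1  0  1  0  1  0  1  0  1  0  1  0  1  0  1  0  1  0  1  0  1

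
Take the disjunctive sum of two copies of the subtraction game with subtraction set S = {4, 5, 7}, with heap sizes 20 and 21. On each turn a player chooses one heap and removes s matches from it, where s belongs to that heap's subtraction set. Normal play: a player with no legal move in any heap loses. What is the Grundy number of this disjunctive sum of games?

0

All heaps use S = {4, 5, 7}:
G(0) = 0
G(1) = mex{} = 0
G(2) = mex{} = 0
G(3) = mex{} = 0
G(4) = mex{0} = 1
G(5) = mex{0,0} = 1
G(6) = mex{0,0} = 1
G(7) = mex{0,0,0} = 1
G(8) = mex{1,0,0} = 2
G(9) = mex{1,1,0} = 2
G(10) = mex{1,1,0} = 2
G(11) = mex{1,1,1} = 0
G(12) = mex{2,1,1} = 0
G(13) = mex{2,2,1} = 0
G(14) = mex{2,2,1} = 0
G(15) = mex{0,2,2} = 1
G(16) = mex{0,0,2} = 1
G(17) = mex{0,0,2} = 1
G(18) = mex{0,0,0} = 1
G(19) = mex{1,0,0} = 2
G(20) = mex{1,1,0} = 2
G(21) = mex{1,1,0} = 2
Heap A: G(20) = 2.
Heap B: G(21) = 2.
Combined Grundy value = 2 ⊕ 2 = 0.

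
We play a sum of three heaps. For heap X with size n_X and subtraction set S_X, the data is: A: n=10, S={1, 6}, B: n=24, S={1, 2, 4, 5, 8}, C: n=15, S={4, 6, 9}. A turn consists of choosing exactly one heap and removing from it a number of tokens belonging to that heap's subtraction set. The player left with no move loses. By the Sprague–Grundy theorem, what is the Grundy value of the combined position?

Heap A, S = {1, 6}:
n :  0  1  2  3  4  5  6  7  8  9 10
G :  0  1  0  1  0  1  2  0  1  0  1
G_A(10) = 1.
Heap B, S = {1, 2, 4, 5, 8}:
G(0) = 0
G(1) = mex{0} = 1
G(2) = mex{1,0} = 2
G(3) = mex{2,1} = 0
G(4) = mex{0,2,0} = 1
G(5) = mex{1,0,1,0} = 2
G(6) = mex{2,1,2,1} = 0
G(7) = mex{0,2,0,2} = 1
G(8) = mex{1,0,1,0,0} = 2
G(9) = mex{2,1,2,1,1} = 0
G(10) = mex{0,2,0,2,2} = 1
G(11) = mex{1,0,1,0,0} = 2
G(12) = mex{2,1,2,1,1} = 0
G(13) = mex{0,2,0,2,2} = 1
G(14) = mex{1,0,1,0,0} = 2
G(15) = mex{2,1,2,1,1} = 0
G(16) = mex{0,2,0,2,2} = 1
G(17) = mex{1,0,1,0,0} = 2
G(18) = mex{2,1,2,1,1} = 0
G(19) = mex{0,2,0,2,2} = 1
G(20) = mex{1,0,1,0,0} = 2
G(21) = mex{2,1,2,1,1} = 0
G(22) = mex{0,2,0,2,2} = 1
G(23) = mex{1,0,1,0,0} = 2
G(24) = mex{2,1,2,1,1} = 0
G_B(24) = 0.
Heap C, S = {4, 6, 9}:
n :  0  1  2  3  4  5  6  7  8  9 10 11 12 13 14 15
G :  0  0  0  0  1  1  1  1  2  2  2  2  3  0  0  0
G_C(15) = 0.
Combined Grundy value = 1 ⊕ 0 ⊕ 0 = 1.

1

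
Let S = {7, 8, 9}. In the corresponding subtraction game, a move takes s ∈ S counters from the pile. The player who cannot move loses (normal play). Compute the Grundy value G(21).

0

n :  0  1  2  3  4  5  6  7  8  9 10 11 12 13 14 15 16 17 18 19 20 21
G :  0  0  0  0  0  0  0  1  1  1  1  1  1  1  2  2  0  0  0  0  0  0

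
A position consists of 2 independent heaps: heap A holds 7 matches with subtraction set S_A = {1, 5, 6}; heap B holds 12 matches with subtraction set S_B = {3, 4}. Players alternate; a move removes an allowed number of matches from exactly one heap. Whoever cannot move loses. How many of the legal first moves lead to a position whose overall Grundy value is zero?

1

Heap A, S = {1, 5, 6}:
G(0) = 0
G(1) = mex{0} = 1
G(2) = mex{1} = 0
G(3) = mex{0} = 1
G(4) = mex{1} = 0
G(5) = mex{0,0} = 1
G(6) = mex{1,1,0} = 2
G(7) = mex{2,0,1} = 3
G_A(7) = 3.
Heap B, S = {3, 4}:
G(0) = 0
G(1) = mex{} = 0
G(2) = mex{} = 0
G(3) = mex{0} = 1
G(4) = mex{0,0} = 1
G(5) = mex{0,0} = 1
G(6) = mex{1,0} = 2
G(7) = mex{1,1} = 0
G(8) = mex{1,1} = 0
G(9) = mex{2,1} = 0
G(10) = mex{0,2} = 1
G(11) = mex{0,0} = 1
G(12) = mex{0,0} = 1
G_B(12) = 1.
Combined Grundy value = 3 ⊕ 1 = 2.
A winning move leaves total XOR = 0, i.e. changes one component's Grundy value g to g ⊕ X where X is the current total.
Heap A: need g' = 3⊕2 = 1. Options: 7−1→G=2, 7−5→G=0, 7−6→G=1. Hits: 1.
Heap B: need g' = 1⊕2 = 3. Options: 12−3→G=0, 12−4→G=0. Hits: 0.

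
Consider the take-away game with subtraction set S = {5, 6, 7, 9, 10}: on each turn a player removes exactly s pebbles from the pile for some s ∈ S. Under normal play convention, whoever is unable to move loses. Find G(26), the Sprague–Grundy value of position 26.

2

G(0) = 0
G(1) = mex{} = 0
G(2) = mex{} = 0
G(3) = mex{} = 0
G(4) = mex{} = 0
G(5) = mex{0} = 1
G(6) = mex{0,0} = 1
G(7) = mex{0,0,0} = 1
G(8) = mex{0,0,0} = 1
G(9) = mex{0,0,0,0} = 1
G(10) = mex{1,0,0,0,0} = 2
G(11) = mex{1,1,0,0,0} = 2
G(12) = mex{1,1,1,0,0} = 2
G(13) = mex{1,1,1,0,0} = 2
G(14) = mex{1,1,1,1,0} = 2
G(15) = mex{2,1,1,1,1} = 0
G(16) = mex{2,2,1,1,1} = 0
G(17) = mex{2,2,2,1,1} = 0
G(18) = mex{2,2,2,1,1} = 0
G(19) = mex{2,2,2,2,1} = 0
G(20) = mex{0,2,2,2,2} = 1
G(21) = mex{0,0,2,2,2} = 1
G(22) = mex{0,0,0,2,2} = 1
G(23) = mex{0,0,0,2,2} = 1
G(24) = mex{0,0,0,0,2} = 1
G(25) = mex{1,0,0,0,0} = 2
G(26) = mex{1,1,0,0,0} = 2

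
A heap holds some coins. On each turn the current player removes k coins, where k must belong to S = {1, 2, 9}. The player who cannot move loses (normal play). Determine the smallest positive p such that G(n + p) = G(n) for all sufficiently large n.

n :  0  1  2  3  4  5  6  7  8  9 10 11 12 13 14 15 16 17 18 19 20 21
G :  0  1  2  0  1  2  0  1  2  3  0  1  2  0  1  2  0  1  2  3  0  1
G(n+10) = G(n) holds for n = 0,…,8 (a full window of length max(S) = 9), so the sequence is purely periodic with period 10.

10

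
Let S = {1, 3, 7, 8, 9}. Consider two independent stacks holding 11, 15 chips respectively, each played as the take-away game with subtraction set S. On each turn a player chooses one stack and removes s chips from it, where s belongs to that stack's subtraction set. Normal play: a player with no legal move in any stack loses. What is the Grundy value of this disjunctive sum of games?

0

All stacks use S = {1, 3, 7, 8, 9}:
G(0) = 0
G(1) = mex{0} = 1
G(2) = mex{1} = 0
G(3) = mex{0,0} = 1
G(4) = mex{1,1} = 0
G(5) = mex{0,0} = 1
G(6) = mex{1,1} = 0
G(7) = mex{0,0,0} = 1
G(8) = mex{1,1,1,0} = 2
G(9) = mex{2,0,0,1,0} = 3
G(10) = mex{3,1,1,0,1} = 2
G(11) = mex{2,2,0,1,0} = 3
G(12) = mex{3,3,1,0,1} = 2
G(13) = mex{2,2,0,1,0} = 3
G(14) = mex{3,3,1,0,1} = 2
G(15) = mex{2,2,2,1,0} = 3
Stack A: G(11) = 3.
Stack B: G(15) = 3.
Combined Grundy value = 3 ⊕ 3 = 0.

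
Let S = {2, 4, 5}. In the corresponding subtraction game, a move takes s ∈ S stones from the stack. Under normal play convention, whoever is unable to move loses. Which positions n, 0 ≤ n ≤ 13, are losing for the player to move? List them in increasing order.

G(0) = 0
G(1) = mex{} = 0
G(2) = mex{0} = 1
G(3) = mex{0} = 1
G(4) = mex{1,0} = 2
G(5) = mex{1,0,0} = 2
G(6) = mex{2,1,0} = 3
G(7) = mex{2,1,1} = 0
G(8) = mex{3,2,1} = 0
G(9) = mex{0,2,2} = 1
G(10) = mex{0,3,2} = 1
G(11) = mex{1,0,3} = 2
G(12) = mex{1,0,0} = 2
G(13) = mex{2,1,0} = 3
P-positions are exactly the n with G(n) = 0.

0, 1, 7, 8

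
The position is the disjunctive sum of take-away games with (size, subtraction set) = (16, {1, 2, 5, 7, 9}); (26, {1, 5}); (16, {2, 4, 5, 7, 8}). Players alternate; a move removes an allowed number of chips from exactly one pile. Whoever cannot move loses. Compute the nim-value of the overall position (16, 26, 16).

1

Pile A, S = {1, 2, 5, 7, 9}:
n :  0  1  2  3  4  5  6  7  8  9 10 11 12 13 14 15 16
G :  0  1  2  0  1  2  0  1  2  3  4  5  3  4  0  1  2
G_A(16) = 2.
Pile B, S = {1, 5}:
G(0) = 0
G(1) = mex{0} = 1
G(2) = mex{1} = 0
G(3) = mex{0} = 1
G(4) = mex{1} = 0
G(5) = mex{0,0} = 1
G(6) = mex{1,1} = 0
G(7) = mex{0,0} = 1
G(8) = mex{1,1} = 0
G(9) = mex{0,0} = 1
G(10) = mex{1,1} = 0
G(11) = mex{0,0} = 1
G(12) = mex{1,1} = 0
G(13) = mex{0,0} = 1
G(14) = mex{1,1} = 0
G(15) = mex{0,0} = 1
G(16) = mex{1,1} = 0
G(17) = mex{0,0} = 1
G(18) = mex{1,1} = 0
G(19) = mex{0,0} = 1
G(20) = mex{1,1} = 0
G(21) = mex{0,0} = 1
G(22) = mex{1,1} = 0
G(23) = mex{0,0} = 1
G(24) = mex{1,1} = 0
G(25) = mex{0,0} = 1
G(26) = mex{1,1} = 0
G_B(26) = 0.
Pile C, S = {2, 4, 5, 7, 8}:
n :  0  1  2  3  4  5  6  7  8  9 10 11 12 13 14 15 16
G :  0  0  1  1  2  2  3  3  4  4  0  0  1  1  2  2  3
G_C(16) = 3.
Combined Grundy value = 2 ⊕ 0 ⊕ 3 = 1.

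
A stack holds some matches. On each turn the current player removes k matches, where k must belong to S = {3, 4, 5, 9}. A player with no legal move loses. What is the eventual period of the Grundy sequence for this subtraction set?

n :  0  1  2  3  4  5  6  7  8  9 10 11 12 13 14 15 16 17 18 19 20 21 22 23 24 25 26 27 28 29
G :  0  0  0  1  1  1  2  2  0  3  3  1  4  2  0  0  0  1  1  1  2  2  0  3  3  1  4  2  0  0
G(n+14) = G(n) holds for n = 0,…,8 (a full window of length max(S) = 9), so the sequence is purely periodic with period 14.

14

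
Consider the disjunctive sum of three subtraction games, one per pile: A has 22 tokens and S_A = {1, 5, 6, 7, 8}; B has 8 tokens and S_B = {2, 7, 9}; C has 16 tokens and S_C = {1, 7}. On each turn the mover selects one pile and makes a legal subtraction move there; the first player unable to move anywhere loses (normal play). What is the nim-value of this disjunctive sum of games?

1

Pile A, S = {1, 5, 6, 7, 8}:
G(0) = 0
G(1) = mex{0} = 1
G(2) = mex{1} = 0
G(3) = mex{0} = 1
G(4) = mex{1} = 0
G(5) = mex{0,0} = 1
G(6) = mex{1,1,0} = 2
G(7) = mex{2,0,1,0} = 3
G(8) = mex{3,1,0,1,0} = 2
G(9) = mex{2,0,1,0,1} = 3
G(10) = mex{3,1,0,1,0} = 2
G(11) = mex{2,2,1,0,1} = 3
G(12) = mex{3,3,2,1,0} = 4
G(13) = mex{4,2,3,2,1} = 0
G(14) = mex{0,3,2,3,2} = 1
G(15) = mex{1,2,3,2,3} = 0
G(16) = mex{0,3,2,3,2} = 1
G(17) = mex{1,4,3,2,3} = 0
G(18) = mex{0,0,4,3,2} = 1
G(19) = mex{1,1,0,4,3} = 2
G(20) = mex{2,0,1,0,4} = 3
G(21) = mex{3,1,0,1,0} = 2
G(22) = mex{2,0,1,0,1} = 3
G_A(22) = 3.
Pile B, S = {2, 7, 9}:
n : 0 1 2 3 4 5 6 7 8
G : 0 0 1 1 0 0 1 1 2
G_B(8) = 2.
Pile C, S = {1, 7}:
n :  0  1  2  3  4  5  6  7  8  9 10 11 12 13 14 15 16
G :  0  1  0  1  0  1  0  1  0  1  0  1  0  1  0  1  0
G_C(16) = 0.
Combined Grundy value = 3 ⊕ 2 ⊕ 0 = 1.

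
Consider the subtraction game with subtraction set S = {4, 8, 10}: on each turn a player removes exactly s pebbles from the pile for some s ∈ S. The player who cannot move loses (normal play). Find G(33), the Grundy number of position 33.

1

G(0) = 0
G(1) = mex{} = 0
G(2) = mex{} = 0
G(3) = mex{} = 0
G(4) = mex{0} = 1
G(5) = mex{0} = 1
G(6) = mex{0} = 1
G(7) = mex{0} = 1
G(8) = mex{1,0} = 2
G(9) = mex{1,0} = 2
G(10) = mex{1,0,0} = 2
G(11) = mex{1,0,0} = 2
G(12) = mex{2,1,0} = 3
G(13) = mex{2,1,0} = 3
G(14) = mex{2,1,1} = 0
G(15) = mex{2,1,1} = 0
G(16) = mex{3,2,1} = 0
G(17) = mex{3,2,1} = 0
G(18) = mex{0,2,2} = 1
G(19) = mex{0,2,2} = 1
G(20) = mex{0,3,2} = 1
G(21) = mex{0,3,2} = 1
G(22) = mex{1,0,3} = 2
G(23) = mex{1,0,3} = 2
G(24) = mex{1,0,0} = 2
G(25) = mex{1,0,0} = 2
G(26) = mex{2,1,0} = 3
G(27) = mex{2,1,0} = 3
G(28) = mex{2,1,1} = 0
G(29) = mex{2,1,1} = 0
G(30) = mex{3,2,1} = 0
G(31) = mex{3,2,1} = 0
G(32) = mex{0,2,2} = 1
G(33) = mex{0,2,2} = 1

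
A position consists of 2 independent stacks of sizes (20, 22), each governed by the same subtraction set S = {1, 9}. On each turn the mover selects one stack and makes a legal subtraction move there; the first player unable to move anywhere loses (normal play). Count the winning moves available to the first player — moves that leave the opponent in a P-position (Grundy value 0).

All stacks use S = {1, 9}:
G(0) = 0
G(1) = mex{0} = 1
G(2) = mex{1} = 0
G(3) = mex{0} = 1
G(4) = mex{1} = 0
G(5) = mex{0} = 1
G(6) = mex{1} = 0
G(7) = mex{0} = 1
G(8) = mex{1} = 0
G(9) = mex{0,0} = 1
G(10) = mex{1,1} = 0
G(11) = mex{0,0} = 1
G(12) = mex{1,1} = 0
G(13) = mex{0,0} = 1
G(14) = mex{1,1} = 0
G(15) = mex{0,0} = 1
G(16) = mex{1,1} = 0
G(17) = mex{0,0} = 1
G(18) = mex{1,1} = 0
G(19) = mex{0,0} = 1
G(20) = mex{1,1} = 0
G(21) = mex{0,0} = 1
G(22) = mex{1,1} = 0
Stack A: G(20) = 0.
Stack B: G(22) = 0.
Combined Grundy value = 0 ⊕ 0 = 0.
A winning move leaves total XOR = 0, i.e. changes one component's Grundy value g to g ⊕ X where X is the current total.
Stack A: target g' = 0⊕0 = 0, but every legal move changes the Grundy value (mex property), so 0 moves.
Stack B: target g' = 0⊕0 = 0, but every legal move changes the Grundy value (mex property), so 0 moves.

0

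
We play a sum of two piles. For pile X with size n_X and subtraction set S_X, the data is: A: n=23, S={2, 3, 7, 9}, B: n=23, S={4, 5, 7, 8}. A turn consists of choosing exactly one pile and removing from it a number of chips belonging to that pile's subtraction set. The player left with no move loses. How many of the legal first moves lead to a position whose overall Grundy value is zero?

5

Pile A, S = {2, 3, 7, 9}:
n :  0  1  2  3  4  5  6  7  8  9 10 11 12 13 14 15 16 17 18 19 20 21 22 23
G :  0  0  1  1  2  0  0  1  1  2  2  0  3  1  2  2  0  0  1  1  2  0  0  1
G_A(23) = 1.
Pile B, S = {4, 5, 7, 8}:
G(0) = 0
G(1) = mex{} = 0
G(2) = mex{} = 0
G(3) = mex{} = 0
G(4) = mex{0} = 1
G(5) = mex{0,0} = 1
G(6) = mex{0,0} = 1
G(7) = mex{0,0,0} = 1
G(8) = mex{1,0,0,0} = 2
G(9) = mex{1,1,0,0} = 2
G(10) = mex{1,1,0,0} = 2
G(11) = mex{1,1,1,0} = 2
G(12) = mex{2,1,1,1} = 0
G(13) = mex{2,2,1,1} = 0
G(14) = mex{2,2,1,1} = 0
G(15) = mex{2,2,2,1} = 0
G(16) = mex{0,2,2,2} = 1
G(17) = mex{0,0,2,2} = 1
G(18) = mex{0,0,2,2} = 1
G(19) = mex{0,0,0,2} = 1
G(20) = mex{1,0,0,0} = 2
G(21) = mex{1,1,0,0} = 2
G(22) = mex{1,1,0,0} = 2
G(23) = mex{1,1,1,0} = 2
G_B(23) = 2.
Combined Grundy value = 1 ⊕ 2 = 3.
A winning move leaves total XOR = 0, i.e. changes one component's Grundy value g to g ⊕ X where X is the current total.
Pile A: need g' = 1⊕3 = 2. Options: 23−2→G=0, 23−3→G=2, 23−7→G=0, 23−9→G=2. Hits: 2.
Pile B: need g' = 2⊕3 = 1. Options: 23−4→G=1, 23−5→G=1, 23−7→G=1, 23−8→G=0. Hits: 3.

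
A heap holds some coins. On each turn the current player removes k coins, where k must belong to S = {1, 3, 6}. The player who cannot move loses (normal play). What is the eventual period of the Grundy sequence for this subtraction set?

G(0) = 0
G(1) = mex{0} = 1
G(2) = mex{1} = 0
G(3) = mex{0,0} = 1
G(4) = mex{1,1} = 0
G(5) = mex{0,0} = 1
G(6) = mex{1,1,0} = 2
G(7) = mex{2,0,1} = 3
G(8) = mex{3,1,0} = 2
G(9) = mex{2,2,1} = 0
G(10) = mex{0,3,0} = 1
G(11) = mex{1,2,1} = 0
G(12) = mex{0,0,2} = 1
G(13) = mex{1,1,3} = 0
G(14) = mex{0,0,2} = 1
G(15) = mex{1,1,0} = 2
G(16) = mex{2,0,1} = 3
G(17) = mex{3,1,0} = 2
G(18) = mex{2,2,1} = 0
G(19) = mex{0,3,0} = 1
G(n+9) = G(n) holds for n = 0,…,5 (a full window of length max(S) = 6), so the sequence is purely periodic with period 9.

9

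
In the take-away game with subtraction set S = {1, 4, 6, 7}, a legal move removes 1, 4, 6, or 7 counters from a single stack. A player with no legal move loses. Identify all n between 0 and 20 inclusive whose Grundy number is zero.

0, 2, 5, 10, 13, 15, 18

G(0) = 0
G(1) = mex{0} = 1
G(2) = mex{1} = 0
G(3) = mex{0} = 1
G(4) = mex{1,0} = 2
G(5) = mex{2,1} = 0
G(6) = mex{0,0,0} = 1
G(7) = mex{1,1,1,0} = 2
G(8) = mex{2,2,0,1} = 3
G(9) = mex{3,0,1,0} = 2
G(10) = mex{2,1,2,1} = 0
G(11) = mex{0,2,0,2} = 1
G(12) = mex{1,3,1,0} = 2
G(13) = mex{2,2,2,1} = 0
G(14) = mex{0,0,3,2} = 1
G(15) = mex{1,1,2,3} = 0
G(16) = mex{0,2,0,2} = 1
G(17) = mex{1,0,1,0} = 2
G(18) = mex{2,1,2,1} = 0
G(19) = mex{0,0,0,2} = 1
G(20) = mex{1,1,1,0} = 2
P-positions are exactly the n with G(n) = 0.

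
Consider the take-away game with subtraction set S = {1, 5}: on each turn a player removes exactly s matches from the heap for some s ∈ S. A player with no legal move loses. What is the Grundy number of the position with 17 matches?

G(0) = 0
G(1) = mex{0} = 1
G(2) = mex{1} = 0
G(3) = mex{0} = 1
G(4) = mex{1} = 0
G(5) = mex{0,0} = 1
G(6) = mex{1,1} = 0
G(7) = mex{0,0} = 1
G(8) = mex{1,1} = 0
G(9) = mex{0,0} = 1
G(10) = mex{1,1} = 0
G(11) = mex{0,0} = 1
G(12) = mex{1,1} = 0
G(13) = mex{0,0} = 1
G(14) = mex{1,1} = 0
G(15) = mex{0,0} = 1
G(16) = mex{1,1} = 0
G(17) = mex{0,0} = 1

1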